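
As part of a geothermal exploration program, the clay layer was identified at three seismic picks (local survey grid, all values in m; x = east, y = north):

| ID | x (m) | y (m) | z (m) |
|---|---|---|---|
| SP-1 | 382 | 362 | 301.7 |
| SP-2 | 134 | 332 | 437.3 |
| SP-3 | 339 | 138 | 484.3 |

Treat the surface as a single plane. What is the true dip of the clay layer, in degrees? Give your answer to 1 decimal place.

40.7°

Let the plane be z = a·x + b·y + c.
SP-2−SP-1: −248a − 30b = 135.6;  SP-3−SP-1: −43a − 224b = 182.6.
Solving gives a = −0.45882, b = −0.72710.
Gradient magnitude |∇z| = √(a² + b²) = √(0.21051 + 0.52868) = 0.85976.
True dip = arctan(0.85976) = 40.7°, dipping toward NNE (azimuth ≈ 032°).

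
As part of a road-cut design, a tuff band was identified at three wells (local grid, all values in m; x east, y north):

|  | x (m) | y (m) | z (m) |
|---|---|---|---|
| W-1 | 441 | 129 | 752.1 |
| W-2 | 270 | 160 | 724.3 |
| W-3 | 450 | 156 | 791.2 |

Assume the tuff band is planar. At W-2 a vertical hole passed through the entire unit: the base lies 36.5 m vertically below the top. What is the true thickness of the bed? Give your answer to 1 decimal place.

Two edge vectors: W-1→W-2 = (-171, 31, -27.8), W-1→W-3 = (9, 27, 39.1).
Normal n = (W-1→W-2) × (W-1→W-3) = (1962.7, 6435.9, -4896).
So ∂z/∂x = −n_x/n_z = 0.40088 and ∂z/∂y = −n_y/n_z = 1.31452.
|∇z| = √(a²+b²) = 1.37429, so dip δ = arctan(1.37429) = 53.96°.
True thickness = vertical thickness × cos δ = 36.5 × cos 53.96° = 21.5 m.

21.5 m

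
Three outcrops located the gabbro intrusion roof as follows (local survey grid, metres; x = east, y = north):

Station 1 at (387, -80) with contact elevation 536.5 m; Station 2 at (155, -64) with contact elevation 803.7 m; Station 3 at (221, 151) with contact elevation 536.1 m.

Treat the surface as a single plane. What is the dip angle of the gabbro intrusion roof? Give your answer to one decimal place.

56.2°

Two edge vectors: Station 1→Station 2 = (-232, 16, 267.2), Station 1→Station 3 = (-166, 231, -0.4).
Normal n = (Station 1→Station 2) × (Station 1→Station 3) = (-61729.6, -44448, -50936).
So ∂z/∂x = −n_x/n_z = −1.21191 and ∂z/∂y = −n_y/n_z = −0.87262.
Gradient magnitude |∇z| = √(a² + b²) = √(1.46871 + 0.76147) = 1.49338.
True dip = arctan(1.49338) = 56.2°, dipping toward NE (azimuth ≈ 054°).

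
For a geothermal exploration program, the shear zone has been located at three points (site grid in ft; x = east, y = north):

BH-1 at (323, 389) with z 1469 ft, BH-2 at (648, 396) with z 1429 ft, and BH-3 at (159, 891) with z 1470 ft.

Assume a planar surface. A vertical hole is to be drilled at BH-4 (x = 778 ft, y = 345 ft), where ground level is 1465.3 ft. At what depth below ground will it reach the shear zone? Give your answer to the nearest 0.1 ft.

50.3 ft

Two edge vectors: BH-1→BH-2 = (325, 7, -40), BH-1→BH-3 = (-164, 502, 1).
Normal n = (BH-1→BH-2) × (BH-1→BH-3) = (20087, 6235, 164298).
So ∂z/∂x = −n_x/n_z = −0.12226 and ∂z/∂y = −n_y/n_z = −0.03795.
Intercept c from BH-1: 1469 + 39.49 + 14.76 = 1523.25.
At (778, 345): z_contact = −95.12 − 13.09 + 1523.25 = 1415.04 ft.
Depth below ground = 1465.3 − 1415.04 = 50.3 ft.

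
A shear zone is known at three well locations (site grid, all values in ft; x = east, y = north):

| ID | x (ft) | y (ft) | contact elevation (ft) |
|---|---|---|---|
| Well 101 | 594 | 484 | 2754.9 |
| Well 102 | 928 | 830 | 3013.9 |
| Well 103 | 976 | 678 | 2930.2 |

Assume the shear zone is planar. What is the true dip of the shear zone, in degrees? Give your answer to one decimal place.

Two edge vectors: Well 101→Well 102 = (334, 346, 259), Well 101→Well 103 = (382, 194, 175.3).
Normal n = (Well 101→Well 102) × (Well 101→Well 103) = (10407.8, 40387.8, -67376).
So ∂z/∂x = −n_x/n_z = 0.15447 and ∂z/∂y = −n_y/n_z = 0.59944.
Gradient magnitude |∇z| = √(a² + b²) = √(0.02386 + 0.35933) = 0.61902.
True dip = arctan(0.61902) = 31.8°, dipping toward SSW (azimuth ≈ 194°).

31.8°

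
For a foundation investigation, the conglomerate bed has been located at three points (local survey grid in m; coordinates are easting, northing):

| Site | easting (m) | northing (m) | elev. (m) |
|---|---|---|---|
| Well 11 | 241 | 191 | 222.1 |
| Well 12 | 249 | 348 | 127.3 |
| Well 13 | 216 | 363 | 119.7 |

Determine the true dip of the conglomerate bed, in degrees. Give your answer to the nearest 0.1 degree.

31.1°

Two edge vectors: Well 11→Well 12 = (8, 157, -94.8), Well 11→Well 13 = (-25, 172, -102.4).
Normal n = (Well 11→Well 12) × (Well 11→Well 13) = (228.8, 3189.2, 5301).
So ∂z/∂easting = −n_x/n_z = −0.04316 and ∂z/∂northing = −n_y/n_z = −0.60162.
Gradient magnitude |∇z| = √(a² + b²) = √(0.00186 + 0.36195) = 0.60317.
True dip = arctan(0.60317) = 31.1°, dipping toward N (azimuth ≈ 004°).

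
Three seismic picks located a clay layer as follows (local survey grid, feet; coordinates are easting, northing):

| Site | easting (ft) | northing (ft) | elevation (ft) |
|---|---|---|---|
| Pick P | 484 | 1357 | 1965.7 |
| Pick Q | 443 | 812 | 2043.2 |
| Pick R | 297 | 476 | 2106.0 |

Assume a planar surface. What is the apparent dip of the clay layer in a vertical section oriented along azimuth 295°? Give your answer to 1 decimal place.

Let the plane be z = a·easting + b·northing + c.
Pick Q−Pick P: −41a − 545b = 77.5;  Pick R−Pick P: −187a − 881b = 140.3.
Solving gives a = −0.12442, b = −0.13284.
Unit vector along 295° is (sin 295°, cos 295°) = (-0.9063, 0.4226).
Slope in that direction = a·(-0.9063) + b·(0.4226) = 0.05662.
Apparent dip = arctan|0.05662| = 3.2° (true dip is 10.3°, so apparent ≤ true as expected).

3.2°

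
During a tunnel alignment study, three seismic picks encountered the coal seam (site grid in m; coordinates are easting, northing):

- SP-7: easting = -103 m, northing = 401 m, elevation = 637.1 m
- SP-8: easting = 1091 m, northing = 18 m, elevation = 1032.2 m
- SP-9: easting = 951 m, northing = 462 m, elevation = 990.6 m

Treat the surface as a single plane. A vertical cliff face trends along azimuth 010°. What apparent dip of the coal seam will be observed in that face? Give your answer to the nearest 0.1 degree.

Let the plane be z = a·easting + b·northing + c.
SP-8−SP-7: 1194a − 383b = 395.1;  SP-9−SP-7: 1054a + 61b = 353.5.
Solving gives a = 0.33470, b = 0.01184.
Unit vector along 010° is (sin 10°, cos 10°) = (0.1736, 0.9848).
Slope in that direction = a·(0.1736) + b·(0.9848) = 0.06978.
Apparent dip = arctan|0.06978| = 4.0° (true dip is 18.5°, so apparent ≤ true as expected).

4.0°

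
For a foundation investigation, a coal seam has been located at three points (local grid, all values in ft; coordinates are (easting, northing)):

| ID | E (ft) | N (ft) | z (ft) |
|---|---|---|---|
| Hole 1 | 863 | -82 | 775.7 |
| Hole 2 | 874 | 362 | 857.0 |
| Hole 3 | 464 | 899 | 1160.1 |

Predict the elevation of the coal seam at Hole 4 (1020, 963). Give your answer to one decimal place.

903.6 ft

Two edge vectors: Hole 1→Hole 2 = (11, 444, 81.3), Hole 1→Hole 3 = (-399, 981, 384.4).
Normal n = (Hole 1→Hole 2) × (Hole 1→Hole 3) = (90918.3, -36667.1, 187947).
So ∂z/∂E = −n_x/n_z = −0.483744 and ∂z/∂N = −n_y/n_z = 0.195093.
Intercept c from Hole 1: 775.7 + 417.47 + 16.00 = 1209.17.
At (1020, 963): z = −493.4 + 187.9 + 1209.17 = 903.6 ft.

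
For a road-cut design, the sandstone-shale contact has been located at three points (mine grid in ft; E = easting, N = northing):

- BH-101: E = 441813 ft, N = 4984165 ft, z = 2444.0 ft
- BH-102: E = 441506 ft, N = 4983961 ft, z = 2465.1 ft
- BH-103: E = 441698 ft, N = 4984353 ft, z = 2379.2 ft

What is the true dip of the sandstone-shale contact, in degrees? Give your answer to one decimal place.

Let the plane be z = a·E + b·N + c.
BH-102−BH-101: −307a − 204b = 21.1;  BH-103−BH-101: −115a + 188b = −64.8.
Solving gives a = 0.11398, b = −0.27496.
Gradient magnitude |∇z| = √(a² + b²) = √(0.01299 + 0.07560) = 0.29765.
True dip = arctan(0.29765) = 16.6°, dipping toward NNW (azimuth ≈ 337°).

16.6°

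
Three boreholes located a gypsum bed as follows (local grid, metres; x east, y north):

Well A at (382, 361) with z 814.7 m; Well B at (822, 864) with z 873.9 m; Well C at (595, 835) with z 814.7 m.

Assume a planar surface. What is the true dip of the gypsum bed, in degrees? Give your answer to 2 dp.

Let the plane be z = a·x + b·y + c.
Well B−Well A: 440a + 503b = 59.2;  Well C−Well A: 213a + 474b = 0.
Solving gives a = 0.27668, b = −0.12433.
Gradient magnitude |∇z| = √(a² + b²) = √(0.07655 + 0.01546) = 0.30333.
True dip = arctan(0.30333) = 16.87°, dipping toward WNW (azimuth ≈ 294°).

16.87°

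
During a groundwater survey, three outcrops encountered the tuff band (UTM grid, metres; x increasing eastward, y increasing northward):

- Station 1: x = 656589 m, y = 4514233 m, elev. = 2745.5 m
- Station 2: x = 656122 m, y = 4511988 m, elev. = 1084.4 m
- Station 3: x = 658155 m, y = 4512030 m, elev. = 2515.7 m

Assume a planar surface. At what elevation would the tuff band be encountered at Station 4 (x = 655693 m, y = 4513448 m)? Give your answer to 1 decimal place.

1657.8 m

Let the plane be z = a·x + b·y + c.
Station 2−Station 1: −467a − 2245b = −1661.1;  Station 3−Station 1: 1566a − 2203b = −229.8.
Solving gives a = 0.691720180, b = 0.596020791.
Then c = 2745.5 − a·656589 − b·4514233 = −3142007.08.
At (655693, 4513448): z = 453556.1 + 2690108.8 − 3142007.08 = 1657.8 m.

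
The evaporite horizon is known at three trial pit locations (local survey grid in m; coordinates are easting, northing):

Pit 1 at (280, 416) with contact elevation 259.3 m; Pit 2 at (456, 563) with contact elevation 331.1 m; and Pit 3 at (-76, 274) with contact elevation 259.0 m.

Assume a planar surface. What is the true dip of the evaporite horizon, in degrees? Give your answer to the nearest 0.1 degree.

Let the plane be z = a·easting + b·northing + c.
Pit 2−Pit 1: 176a + 147b = 71.8;  Pit 3−Pit 1: −356a − 142b = −0.3.
Solving gives a = −0.37131, b = 0.93299.
Gradient magnitude |∇z| = √(a² + b²) = √(0.13787 + 0.87047) = 1.00416.
True dip = arctan(1.00416) = 45.1°, dipping toward SSE (azimuth ≈ 158°).

45.1°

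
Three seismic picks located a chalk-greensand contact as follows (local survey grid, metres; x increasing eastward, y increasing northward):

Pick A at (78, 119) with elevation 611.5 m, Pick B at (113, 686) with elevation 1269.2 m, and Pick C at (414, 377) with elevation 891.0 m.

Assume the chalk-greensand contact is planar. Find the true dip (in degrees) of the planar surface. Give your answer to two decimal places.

Two edge vectors: Pick A→Pick B = (35, 567, 657.7), Pick A→Pick C = (336, 258, 279.5).
Normal n = (Pick A→Pick B) × (Pick A→Pick C) = (-11210.1, 211204.7, -181482).
So ∂z/∂x = −n_x/n_z = −0.06177 and ∂z/∂y = −n_y/n_z = 1.16378.
Gradient magnitude |∇z| = √(a² + b²) = √(0.00382 + 1.35438) = 1.16542.
True dip = arctan(1.16542) = 49.37°, dipping toward S (azimuth ≈ 177°).

49.37°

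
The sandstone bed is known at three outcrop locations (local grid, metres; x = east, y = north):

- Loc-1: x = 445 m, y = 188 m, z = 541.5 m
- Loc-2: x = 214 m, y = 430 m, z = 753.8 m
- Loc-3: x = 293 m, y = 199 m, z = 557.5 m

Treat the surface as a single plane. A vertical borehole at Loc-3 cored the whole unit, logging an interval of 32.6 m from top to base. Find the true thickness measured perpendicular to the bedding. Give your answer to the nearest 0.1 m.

Let the plane be z = a·x + b·y + c.
Loc-2−Loc-1: −231a + 242b = 212.3;  Loc-3−Loc-1: −152a + 11b = 16.
Solving gives a = −0.04488, b = 0.83444.
|∇z| = √(a²+b²) = 0.83564, so dip δ = arctan(0.83564) = 39.88°.
True thickness = vertical thickness × cos δ = 32.6 × cos 39.88° = 25.0 m.

25.0 m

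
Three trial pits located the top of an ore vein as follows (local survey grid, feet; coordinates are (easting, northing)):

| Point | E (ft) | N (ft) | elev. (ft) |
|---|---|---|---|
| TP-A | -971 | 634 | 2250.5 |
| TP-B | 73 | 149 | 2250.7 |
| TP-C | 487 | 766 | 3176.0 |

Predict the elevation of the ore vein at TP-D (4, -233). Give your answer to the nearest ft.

Let the plane be z = a·E + b·N + c.
TP-B−TP-A: 1044a − 485b = 0.2;  TP-C−TP-A: 1458a + 132b = 925.5.
Solving gives a = 0.53127, b = 1.14320.
Then c = 2250.5 − a·-971 − b·634 = 2041.58.
At (4, -233): z = 2.1 − 266.4 + 2041.58 = 1777.3 ft.

1777 ft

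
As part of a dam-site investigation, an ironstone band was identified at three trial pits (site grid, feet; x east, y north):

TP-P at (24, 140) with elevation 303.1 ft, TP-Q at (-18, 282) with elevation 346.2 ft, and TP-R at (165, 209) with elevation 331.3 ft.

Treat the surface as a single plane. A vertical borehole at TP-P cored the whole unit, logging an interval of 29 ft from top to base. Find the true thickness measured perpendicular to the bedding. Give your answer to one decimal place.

27.6 ft

Two edge vectors: TP-P→TP-Q = (-42, 142, 43.1), TP-P→TP-R = (141, 69, 28.2).
Normal n = (TP-P→TP-Q) × (TP-P→TP-R) = (1030.5, 7261.5, -22920).
So ∂z/∂x = −n_x/n_z = 0.04496 and ∂z/∂y = −n_y/n_z = 0.31682.
|∇z| = √(a²+b²) = 0.31999, so dip δ = arctan(0.31999) = 17.74°.
True thickness = vertical thickness × cos δ = 29 × cos 17.74° = 27.6 ft.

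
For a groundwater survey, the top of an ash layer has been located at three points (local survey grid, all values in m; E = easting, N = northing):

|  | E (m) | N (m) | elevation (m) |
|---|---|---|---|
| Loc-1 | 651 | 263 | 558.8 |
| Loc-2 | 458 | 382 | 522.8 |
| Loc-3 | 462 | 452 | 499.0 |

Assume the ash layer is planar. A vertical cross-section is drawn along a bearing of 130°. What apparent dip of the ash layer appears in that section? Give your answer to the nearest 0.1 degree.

11.3°

Let the plane be z = a·E + b·N + c.
Loc-2−Loc-1: −193a + 119b = −36;  Loc-3−Loc-1: −189a + 189b = −59.8.
Solving gives a = −0.02232, b = −0.33872.
Unit vector along 130° is (sin 130°, cos 130°) = (0.7660, -0.6428).
Slope in that direction = a·(0.7660) + b·(-0.6428) = 0.20063.
Apparent dip = arctan|0.20063| = 11.3° (true dip is 18.8°, so apparent ≤ true as expected).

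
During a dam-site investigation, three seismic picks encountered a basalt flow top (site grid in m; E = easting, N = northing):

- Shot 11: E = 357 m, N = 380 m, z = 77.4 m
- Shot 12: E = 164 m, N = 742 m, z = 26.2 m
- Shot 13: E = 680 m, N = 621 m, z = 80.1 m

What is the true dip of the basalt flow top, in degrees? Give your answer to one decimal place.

Two edge vectors: Shot 11→Shot 12 = (-193, 362, -51.2), Shot 11→Shot 13 = (323, 241, 2.7).
Normal n = (Shot 11→Shot 12) × (Shot 11→Shot 13) = (13316.6, -16016.5, -163439).
So ∂z/∂E = −n_x/n_z = 0.08148 and ∂z/∂N = −n_y/n_z = −0.09800.
Gradient magnitude |∇z| = √(a² + b²) = √(0.00664 + 0.00960) = 0.12744.
True dip = arctan(0.12744) = 7.3°, dipping toward NW (azimuth ≈ 320°).

7.3°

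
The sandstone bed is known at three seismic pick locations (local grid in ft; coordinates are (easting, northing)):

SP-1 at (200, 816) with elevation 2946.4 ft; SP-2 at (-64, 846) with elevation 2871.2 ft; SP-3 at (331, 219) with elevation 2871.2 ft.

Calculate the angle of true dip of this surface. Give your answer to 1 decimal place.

19.9°

Let the plane be z = a·E + b·N + c.
SP-2−SP-1: −264a + 30b = −75.2;  SP-3−SP-1: 131a − 597b = −75.2.
Solving gives a = 0.30681, b = 0.19329.
Gradient magnitude |∇z| = √(a² + b²) = √(0.09413 + 0.03736) = 0.36262.
True dip = arctan(0.36262) = 19.9°, dipping toward WSW (azimuth ≈ 238°).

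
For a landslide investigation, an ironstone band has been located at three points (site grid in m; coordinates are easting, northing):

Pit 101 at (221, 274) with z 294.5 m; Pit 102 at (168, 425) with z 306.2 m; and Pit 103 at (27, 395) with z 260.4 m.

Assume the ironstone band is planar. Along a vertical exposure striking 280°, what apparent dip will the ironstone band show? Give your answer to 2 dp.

14.12°

Let the plane be z = a·easting + b·northing + c.
Pit 102−Pit 101: −53a + 151b = 11.7;  Pit 103−Pit 101: −194a + 121b = −34.1.
Solving gives a = 0.28691, b = 0.17819.
Unit vector along 280° is (sin 280°, cos 280°) = (-0.9848, 0.1736).
Slope in that direction = a·(-0.9848) + b·(0.1736) = −0.25161.
Apparent dip = arctan|0.25161| = 14.12° (true dip is 18.7°, so apparent ≤ true as expected).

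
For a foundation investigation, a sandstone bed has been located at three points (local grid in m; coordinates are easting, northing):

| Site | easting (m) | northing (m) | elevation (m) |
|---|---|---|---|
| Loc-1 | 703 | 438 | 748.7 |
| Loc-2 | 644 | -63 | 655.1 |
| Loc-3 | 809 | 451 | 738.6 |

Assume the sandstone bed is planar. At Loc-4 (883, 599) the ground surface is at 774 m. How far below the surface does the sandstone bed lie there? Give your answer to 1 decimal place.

14.5 m

Let the plane be z = a·easting + b·northing + c.
Loc-2−Loc-1: −59a − 501b = −93.6;  Loc-3−Loc-1: 106a + 13b = −10.1.
Solving gives a = −0.11993, b = 0.20095.
Then c = 748.7 − a·703 − b·438 = 744.99.
At (883, 599): z_contact = −105.90 + 120.37 + 744.99 = 759.47 m.
Depth below ground = 774 − 759.47 = 14.5 m.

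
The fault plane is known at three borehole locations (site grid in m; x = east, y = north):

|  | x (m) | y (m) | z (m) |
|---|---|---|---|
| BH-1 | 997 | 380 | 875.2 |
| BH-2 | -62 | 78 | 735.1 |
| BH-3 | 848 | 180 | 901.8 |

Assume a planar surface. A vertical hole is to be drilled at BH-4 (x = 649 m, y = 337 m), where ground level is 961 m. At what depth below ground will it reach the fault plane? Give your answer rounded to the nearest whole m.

Two edge vectors: BH-1→BH-2 = (-1059, -302, -140.1), BH-1→BH-3 = (-149, -200, 26.6).
Normal n = (BH-1→BH-2) × (BH-1→BH-3) = (-36053.2, 49044.3, 166802).
So ∂z/∂x = −n_x/n_z = 0.21614 and ∂z/∂y = −n_y/n_z = −0.29403.
Intercept c from BH-1: 875.2 − 215.50 + 111.73 = 771.44.
At (649, 337): z_contact = 140.3 − 99.1 + 771.44 = 812.6 m.
Depth below ground = 961 − 812.6 = 148 m.

148 m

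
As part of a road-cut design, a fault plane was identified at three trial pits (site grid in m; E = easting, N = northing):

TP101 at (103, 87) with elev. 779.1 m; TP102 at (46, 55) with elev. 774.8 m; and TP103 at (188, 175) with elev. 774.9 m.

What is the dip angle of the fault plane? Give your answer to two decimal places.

19.05°

Let the plane be z = a·E + b·N + c.
TP102−TP101: −57a − 32b = −4.3;  TP103−TP101: 85a + 88b = −4.2.
Solving gives a = 0.22334, b = −0.26346.
Gradient magnitude |∇z| = √(a² + b²) = √(0.04988 + 0.06941) = 0.34539.
True dip = arctan(0.34539) = 19.05°, dipping toward NW (azimuth ≈ 320°).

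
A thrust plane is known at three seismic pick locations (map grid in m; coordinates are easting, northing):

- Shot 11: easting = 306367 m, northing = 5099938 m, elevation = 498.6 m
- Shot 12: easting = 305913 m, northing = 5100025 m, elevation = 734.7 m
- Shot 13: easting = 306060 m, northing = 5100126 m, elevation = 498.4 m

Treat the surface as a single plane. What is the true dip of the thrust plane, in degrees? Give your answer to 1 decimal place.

55.4°

Let the plane be z = a·easting + b·northing + c.
Shot 12−Shot 11: −454a + 87b = 236.1;  Shot 13−Shot 11: −307a + 188b = −0.2.
Solving gives a = −0.75720, b = −1.23755.
Gradient magnitude |∇z| = √(a² + b²) = √(0.57334 + 1.53152) = 1.45082.
True dip = arctan(1.45082) = 55.4°, dipping toward NNE (azimuth ≈ 031°).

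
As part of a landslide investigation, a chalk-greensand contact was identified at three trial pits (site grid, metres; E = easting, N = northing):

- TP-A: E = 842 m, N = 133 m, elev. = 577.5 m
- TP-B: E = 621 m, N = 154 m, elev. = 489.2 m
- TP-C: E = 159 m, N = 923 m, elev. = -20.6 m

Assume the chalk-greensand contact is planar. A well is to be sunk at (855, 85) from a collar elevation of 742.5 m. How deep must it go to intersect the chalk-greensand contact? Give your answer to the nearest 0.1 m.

Let the plane be z = a·E + b·N + c.
TP-B−TP-A: −221a + 21b = −88.3;  TP-C−TP-A: −683a + 790b = −598.1.
Solving gives a = 0.35693, b = −0.44850.
Then c = 577.5 − a·842 − b·133 = 336.62.
At (855, 85): z_contact = 305.17 − 38.12 + 336.62 = 603.67 m.
Depth below ground = 742.5 − 603.67 = 138.8 m.

138.8 m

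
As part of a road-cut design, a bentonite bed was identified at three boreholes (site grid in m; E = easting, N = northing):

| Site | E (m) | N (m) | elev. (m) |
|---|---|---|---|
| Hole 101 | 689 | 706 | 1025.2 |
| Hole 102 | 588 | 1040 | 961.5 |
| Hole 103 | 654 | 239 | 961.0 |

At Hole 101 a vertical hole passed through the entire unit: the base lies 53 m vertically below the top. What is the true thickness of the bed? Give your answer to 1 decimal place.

39.9 m

Two edge vectors: Hole 101→Hole 102 = (-101, 334, -63.7), Hole 101→Hole 103 = (-35, -467, -64.2).
Normal n = (Hole 101→Hole 102) × (Hole 101→Hole 103) = (-51190.7, -4254.7, 58857).
So ∂z/∂E = −n_x/n_z = 0.86975 and ∂z/∂N = −n_y/n_z = 0.07229.
|∇z| = √(a²+b²) = 0.87275, so dip δ = arctan(0.87275) = 41.11°.
True thickness = vertical thickness × cos δ = 53 × cos 41.11° = 39.9 m.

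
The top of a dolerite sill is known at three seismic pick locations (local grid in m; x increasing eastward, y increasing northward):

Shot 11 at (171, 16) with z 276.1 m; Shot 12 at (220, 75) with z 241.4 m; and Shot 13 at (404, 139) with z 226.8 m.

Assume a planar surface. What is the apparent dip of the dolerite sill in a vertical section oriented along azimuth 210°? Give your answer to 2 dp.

28.72°

Let the plane be z = a·x + b·y + c.
Shot 12−Shot 11: 49a + 59b = −34.7;  Shot 13−Shot 11: 233a + 123b = −49.3.
Solving gives a = 0.17609, b = −0.73438.
Unit vector along 210° is (sin 210°, cos 210°) = (-0.5000, -0.8660).
Slope in that direction = a·(-0.5000) + b·(-0.8660) = 0.54795.
Apparent dip = arctan|0.54795| = 28.72° (true dip is 37.1°, so apparent ≤ true as expected).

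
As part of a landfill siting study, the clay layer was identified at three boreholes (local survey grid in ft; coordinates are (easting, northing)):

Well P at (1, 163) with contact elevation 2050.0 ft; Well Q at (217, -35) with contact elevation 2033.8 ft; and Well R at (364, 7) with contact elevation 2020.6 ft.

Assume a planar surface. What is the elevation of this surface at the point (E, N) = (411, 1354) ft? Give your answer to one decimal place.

Let the plane be z = a·E + b·N + c.
Well Q−Well P: 216a − 198b = −16.2;  Well R−Well P: 363a − 156b = −29.4.
Solving gives a = −0.086280, b = −0.012306.
Then c = 2050 − a·1 − b·163 = 2052.09.
At (411, 1354): z = −35.5 − 16.7 + 2052.09 = 2000.0 ft.

2000.0 ft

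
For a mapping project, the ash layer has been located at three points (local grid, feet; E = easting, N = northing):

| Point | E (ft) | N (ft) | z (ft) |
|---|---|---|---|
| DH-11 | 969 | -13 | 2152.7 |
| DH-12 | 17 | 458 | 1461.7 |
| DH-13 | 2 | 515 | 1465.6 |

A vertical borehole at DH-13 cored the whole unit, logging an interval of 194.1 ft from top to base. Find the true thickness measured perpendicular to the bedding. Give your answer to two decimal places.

Let the plane be z = a·E + b·N + c.
DH-12−DH-11: −952a + 471b = −691;  DH-13−DH-11: −967a + 528b = −687.1.
Solving gives a = 0.87341, b = 0.29826.
|∇z| = √(a²+b²) = 0.92293, so dip δ = arctan(0.92293) = 42.70°.
True thickness = vertical thickness × cos δ = 194.1 × cos 42.70° = 142.64 ft.

142.64 ft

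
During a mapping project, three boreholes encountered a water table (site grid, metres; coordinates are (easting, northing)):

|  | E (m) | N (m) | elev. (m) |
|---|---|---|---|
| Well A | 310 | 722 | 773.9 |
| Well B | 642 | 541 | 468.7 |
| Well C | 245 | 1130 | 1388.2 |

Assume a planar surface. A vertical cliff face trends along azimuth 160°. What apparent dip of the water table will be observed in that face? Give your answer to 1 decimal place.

55.1°

Two edge vectors: Well A→Well B = (332, -181, -305.2), Well A→Well C = (-65, 408, 614.3).
Normal n = (Well A→Well B) × (Well A→Well C) = (13333.3, -184109.6, 123691).
So ∂z/∂E = −n_x/n_z = −0.10780 and ∂z/∂N = −n_y/n_z = 1.48846.
Unit vector along 160° is (sin 160°, cos 160°) = (0.3420, -0.9397).
Slope in that direction = a·(0.3420) + b·(-0.9397) = −1.43557.
Apparent dip = arctan|1.43557| = 55.1° (true dip is 56.2°, so apparent ≤ true as expected).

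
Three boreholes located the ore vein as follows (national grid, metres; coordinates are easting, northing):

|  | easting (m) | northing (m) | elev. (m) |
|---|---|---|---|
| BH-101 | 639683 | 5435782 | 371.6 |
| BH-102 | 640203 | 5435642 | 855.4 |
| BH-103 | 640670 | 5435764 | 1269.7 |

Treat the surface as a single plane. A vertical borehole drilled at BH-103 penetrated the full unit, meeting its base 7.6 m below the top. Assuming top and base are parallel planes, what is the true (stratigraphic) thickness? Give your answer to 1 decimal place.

Let the plane be z = a·easting + b·northing + c.
BH-102−BH-101: 520a − 140b = 483.8;  BH-103−BH-101: 987a − 18b = 898.1.
Solving gives a = 0.90844, b = −0.08150.
|∇z| = √(a²+b²) = 0.91209, so dip δ = arctan(0.91209) = 42.37°.
True thickness = vertical thickness × cos δ = 7.6 × cos 42.37° = 5.6 m.

5.6 m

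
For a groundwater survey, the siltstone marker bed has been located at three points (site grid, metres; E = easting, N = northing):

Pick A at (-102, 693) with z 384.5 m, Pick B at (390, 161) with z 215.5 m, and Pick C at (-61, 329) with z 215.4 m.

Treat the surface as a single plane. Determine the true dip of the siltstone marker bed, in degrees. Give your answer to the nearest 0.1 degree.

27.4°

Let the plane be z = a·E + b·N + c.
Pick B−Pick A: 492a − 532b = −169;  Pick C−Pick A: 41a − 364b = −169.1.
Solving gives a = 0.18086, b = 0.48493.
Gradient magnitude |∇z| = √(a² + b²) = √(0.03271 + 0.23516) = 0.51756.
True dip = arctan(0.51756) = 27.4°, dipping toward SSW (azimuth ≈ 200°).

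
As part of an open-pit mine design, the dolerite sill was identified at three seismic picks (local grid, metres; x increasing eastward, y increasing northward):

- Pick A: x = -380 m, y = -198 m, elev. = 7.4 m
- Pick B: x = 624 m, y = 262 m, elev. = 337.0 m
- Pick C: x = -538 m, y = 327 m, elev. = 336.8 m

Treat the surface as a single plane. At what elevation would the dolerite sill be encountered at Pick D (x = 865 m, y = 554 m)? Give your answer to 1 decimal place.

Two edge vectors: Pick A→Pick B = (1004, 460, 329.6), Pick A→Pick C = (-158, 525, 329.4).
Normal n = (Pick A→Pick B) × (Pick A→Pick C) = (-21516, -382794.4, 599780).
So ∂z/∂x = −n_x/n_z = 0.03587 and ∂z/∂y = −n_y/n_z = 0.63822.
Intercept c from Pick A: 7.4 + 13.63 + 126.37 = 147.40.
At (865, 554): z = 31.0 + 353.6 + 147.40 = 532.0 m.

532.0 m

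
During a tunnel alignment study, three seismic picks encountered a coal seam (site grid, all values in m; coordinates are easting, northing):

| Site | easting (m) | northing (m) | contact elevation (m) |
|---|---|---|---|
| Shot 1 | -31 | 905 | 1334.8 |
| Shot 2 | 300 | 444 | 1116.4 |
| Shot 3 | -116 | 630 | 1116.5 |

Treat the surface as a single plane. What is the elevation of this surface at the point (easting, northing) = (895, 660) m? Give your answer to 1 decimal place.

Two edge vectors: Shot 1→Shot 2 = (331, -461, -218.4), Shot 1→Shot 3 = (-85, -275, -218.3).
Normal n = (Shot 1→Shot 2) × (Shot 1→Shot 3) = (40576.3, 90821.3, -130210).
So ∂z/∂easting = −n_x/n_z = 0.31162 and ∂z/∂northing = −n_y/n_z = 0.69750.
Intercept c from Shot 1: 1334.8 + 9.66 − 631.24 = 713.22.
At (895, 660): z = 278.9 + 460.3 + 713.22 = 1452.5 m.

1452.5 m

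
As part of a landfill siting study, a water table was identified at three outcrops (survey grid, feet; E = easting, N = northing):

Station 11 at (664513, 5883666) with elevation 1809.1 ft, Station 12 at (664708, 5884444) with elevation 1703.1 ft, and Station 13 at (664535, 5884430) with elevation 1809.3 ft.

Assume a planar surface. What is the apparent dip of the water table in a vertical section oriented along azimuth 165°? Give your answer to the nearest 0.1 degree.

10.0°

Let the plane be z = a·E + b·N + c.
Station 12−Station 11: 195a + 778b = −106;  Station 13−Station 11: 22a + 764b = 0.2.
Solving gives a = −0.61533, b = 0.01798.
Unit vector along 165° is (sin 165°, cos 165°) = (0.2588, -0.9659).
Slope in that direction = a·(0.2588) + b·(-0.9659) = −0.17663.
Apparent dip = arctan|0.17663| = 10.0° (true dip is 31.6°, so apparent ≤ true as expected).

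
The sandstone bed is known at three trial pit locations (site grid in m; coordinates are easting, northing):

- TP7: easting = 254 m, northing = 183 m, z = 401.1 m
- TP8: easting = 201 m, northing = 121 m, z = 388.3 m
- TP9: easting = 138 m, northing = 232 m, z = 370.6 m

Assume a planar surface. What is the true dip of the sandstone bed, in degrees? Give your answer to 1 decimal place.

14.4°

Let the plane be z = a·easting + b·northing + c.
TP8−TP7: −53a − 62b = −12.8;  TP9−TP7: −116a + 49b = −30.5.
Solving gives a = 0.25725, b = −0.01345.
Gradient magnitude |∇z| = √(a² + b²) = √(0.06618 + 0.00018) = 0.25760.
True dip = arctan(0.25760) = 14.4°, dipping toward W (azimuth ≈ 273°).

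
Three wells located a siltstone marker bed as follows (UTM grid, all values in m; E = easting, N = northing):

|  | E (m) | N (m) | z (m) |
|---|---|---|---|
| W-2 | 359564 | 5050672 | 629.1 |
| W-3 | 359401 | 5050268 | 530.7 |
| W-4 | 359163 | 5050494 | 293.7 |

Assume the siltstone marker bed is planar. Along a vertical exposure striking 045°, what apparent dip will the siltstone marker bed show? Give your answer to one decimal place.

28.7°

Let the plane be z = a·E + b·N + c.
W-3−W-2: −163a − 404b = −98.4;  W-4−W-2: −401a − 178b = −335.4.
Solving gives a = 0.88718, b = −0.11438.
Unit vector along 045° is (sin 45°, cos 45°) = (0.7071, 0.7071).
Slope in that direction = a·(0.7071) + b·(0.7071) = 0.54645.
Apparent dip = arctan|0.54645| = 28.7° (true dip is 41.8°, so apparent ≤ true as expected).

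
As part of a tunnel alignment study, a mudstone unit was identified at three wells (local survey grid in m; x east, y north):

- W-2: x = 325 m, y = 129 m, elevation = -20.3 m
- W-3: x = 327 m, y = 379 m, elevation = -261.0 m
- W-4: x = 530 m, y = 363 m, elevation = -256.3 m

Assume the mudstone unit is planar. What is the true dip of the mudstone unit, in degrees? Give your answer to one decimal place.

Let the plane be z = a·x + b·y + c.
W-3−W-2: 2a + 250b = −240.7;  W-4−W-2: 205a + 234b = −236.
Solving gives a = −0.05270, b = −0.96238.
Gradient magnitude |∇z| = √(a² + b²) = √(0.00278 + 0.92617) = 0.96382.
True dip = arctan(0.96382) = 43.9°, dipping toward N (azimuth ≈ 003°).

43.9°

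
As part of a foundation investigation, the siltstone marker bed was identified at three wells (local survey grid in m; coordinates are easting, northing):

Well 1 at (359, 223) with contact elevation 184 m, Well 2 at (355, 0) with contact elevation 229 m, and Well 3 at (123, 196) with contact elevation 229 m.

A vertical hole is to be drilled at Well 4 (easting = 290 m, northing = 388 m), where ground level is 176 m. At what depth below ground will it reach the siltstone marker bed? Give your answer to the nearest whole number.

13 m

Two edge vectors: Well 1→Well 2 = (-4, -223, 45), Well 1→Well 3 = (-236, -27, 45).
Normal n = (Well 1→Well 2) × (Well 1→Well 3) = (-8820, -10440, -52520).
So ∂z/∂easting = −n_x/n_z = −0.16794 and ∂z/∂northing = −n_y/n_z = −0.19878.
Intercept c from Well 1: 184 + 60.29 + 44.33 = 288.62.
At (290, 388): z_contact = −48.7 − 77.1 + 288.62 = 162.8 m.
Depth below ground = 176 − 162.8 = 13 m.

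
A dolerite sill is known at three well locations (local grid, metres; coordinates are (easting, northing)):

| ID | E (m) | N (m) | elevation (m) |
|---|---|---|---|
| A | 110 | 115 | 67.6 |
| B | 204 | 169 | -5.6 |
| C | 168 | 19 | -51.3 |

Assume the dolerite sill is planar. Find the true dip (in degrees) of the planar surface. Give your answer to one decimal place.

Let the plane be z = a·E + b·N + c.
B−A: 94a + 54b = −73.2;  C−A: 58a − 96b = −118.9.
Solving gives a = −1.10627, b = 0.57017.
Gradient magnitude |∇z| = √(a² + b²) = √(1.22383 + 0.32510) = 1.24456.
True dip = arctan(1.24456) = 51.2°, dipping toward ESE (azimuth ≈ 117°).

51.2°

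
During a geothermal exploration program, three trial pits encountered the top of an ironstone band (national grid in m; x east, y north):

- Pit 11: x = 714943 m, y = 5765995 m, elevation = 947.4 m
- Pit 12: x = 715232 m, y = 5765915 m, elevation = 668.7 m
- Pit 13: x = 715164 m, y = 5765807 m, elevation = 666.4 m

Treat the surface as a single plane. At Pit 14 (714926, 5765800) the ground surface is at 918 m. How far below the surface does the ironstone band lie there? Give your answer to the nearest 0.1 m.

Let the plane be z = a·x + b·y + c.
Pit 12−Pit 11: 289a − 80b = −278.7;  Pit 13−Pit 11: 221a − 188b = −281.
Solving gives a = −0.816206483, b = 0.535204082.
Then c = 947.4 − a·714943 − b·5765995 = −2501495.55.
At (714926, 5765800): z_contact = −583527.24 + 3085879.69 − 2501495.55 = 856.91 m.
Depth below ground = 918 − 856.91 = 61.1 m.

61.1 m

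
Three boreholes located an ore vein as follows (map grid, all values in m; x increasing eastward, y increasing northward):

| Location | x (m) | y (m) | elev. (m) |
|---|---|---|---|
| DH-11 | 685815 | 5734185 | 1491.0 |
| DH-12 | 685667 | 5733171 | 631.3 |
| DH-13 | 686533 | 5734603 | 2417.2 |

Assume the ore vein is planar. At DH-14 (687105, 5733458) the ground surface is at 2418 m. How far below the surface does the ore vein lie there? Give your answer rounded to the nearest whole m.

Two edge vectors: DH-11→DH-12 = (-148, -1014, -859.7), DH-11→DH-13 = (718, 418, 926.2).
Normal n = (DH-11→DH-12) × (DH-11→DH-13) = (-579812.2, -480187, 666188).
So ∂z/∂x = −n_x/n_z = 0.87034321 and ∂z/∂y = −n_y/n_z = 0.72079803.
Intercept c from DH-11: 1491 − 596894.43 − 4133189.27 = −4728592.69.
At (687105, 5733458): z_contact = 598017.2 + 4132665.2 − 4728592.69 = 2089.7 m.
Depth below ground = 2418 − 2089.7 = 328 m.

328 m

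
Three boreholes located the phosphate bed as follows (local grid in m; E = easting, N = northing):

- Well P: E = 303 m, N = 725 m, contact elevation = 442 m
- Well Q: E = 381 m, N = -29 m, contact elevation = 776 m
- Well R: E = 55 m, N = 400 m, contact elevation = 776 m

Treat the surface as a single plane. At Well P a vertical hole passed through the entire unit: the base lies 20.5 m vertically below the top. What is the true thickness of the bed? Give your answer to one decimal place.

15.6 m

Two edge vectors: Well P→Well Q = (78, -754, 334), Well P→Well R = (-248, -325, 334).
Normal n = (Well P→Well Q) × (Well P→Well R) = (-143286, -108884, -212342).
So ∂z/∂E = −n_x/n_z = −0.67479 and ∂z/∂N = −n_y/n_z = −0.51278.
|∇z| = √(a²+b²) = 0.84751, so dip δ = arctan(0.84751) = 40.28°.
True thickness = vertical thickness × cos δ = 20.5 × cos 40.28° = 15.6 m.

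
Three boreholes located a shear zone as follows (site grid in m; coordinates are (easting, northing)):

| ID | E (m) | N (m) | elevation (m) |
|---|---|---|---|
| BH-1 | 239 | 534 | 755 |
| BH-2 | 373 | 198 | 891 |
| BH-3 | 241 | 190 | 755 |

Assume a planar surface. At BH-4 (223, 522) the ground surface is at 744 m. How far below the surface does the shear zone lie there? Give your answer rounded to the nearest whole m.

Let the plane be z = a·E + b·N + c.
BH-2−BH-1: 134a − 336b = 136;  BH-3−BH-1: 2a − 344b = 0.
Solving gives a = 1.02994, b = 0.00599.
Then c = 755 − a·239 − b·534 = 505.65.
At (223, 522): z_contact = 229.7 + 3.1 + 505.65 = 738.4 m.
Depth below ground = 744 − 738.4 = 6 m.

6 m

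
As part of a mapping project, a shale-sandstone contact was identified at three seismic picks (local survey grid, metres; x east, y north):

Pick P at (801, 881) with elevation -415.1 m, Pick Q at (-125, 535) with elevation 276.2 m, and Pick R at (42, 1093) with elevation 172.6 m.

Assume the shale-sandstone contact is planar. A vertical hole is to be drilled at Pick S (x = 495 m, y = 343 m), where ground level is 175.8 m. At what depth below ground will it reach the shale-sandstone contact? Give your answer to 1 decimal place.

Let the plane be z = a·x + b·y + c.
Pick Q−Pick P: −926a − 346b = 691.3;  Pick R−Pick P: −759a + 212b = 587.7.
Solving gives a = −0.762432, b = 0.042520.
Then c = -415.1 − a·801 − b·881 = 158.15.
At (495, 343): z_contact = −377.40 + 14.58 + 158.15 = -204.67 m.
Depth below ground = 175.8 − (-204.67) = 380.5 m.

380.5 m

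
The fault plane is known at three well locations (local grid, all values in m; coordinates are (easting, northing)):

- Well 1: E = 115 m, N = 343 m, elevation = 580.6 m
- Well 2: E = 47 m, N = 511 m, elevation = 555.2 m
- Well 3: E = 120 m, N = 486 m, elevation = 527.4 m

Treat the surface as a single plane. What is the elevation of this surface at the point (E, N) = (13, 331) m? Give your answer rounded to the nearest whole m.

636 m

Two edge vectors: Well 1→Well 2 = (-68, 168, -25.4), Well 1→Well 3 = (5, 143, -53.2).
Normal n = (Well 1→Well 2) × (Well 1→Well 3) = (-5305.4, -3744.6, -10564).
So ∂z/∂E = −n_x/n_z = −0.50222 and ∂z/∂N = −n_y/n_z = −0.35447.
Intercept c from Well 1: 580.6 + 57.75 + 121.58 = 759.94.
At (13, 331): z = −6.5 − 117.3 + 759.94 = 636.1 m.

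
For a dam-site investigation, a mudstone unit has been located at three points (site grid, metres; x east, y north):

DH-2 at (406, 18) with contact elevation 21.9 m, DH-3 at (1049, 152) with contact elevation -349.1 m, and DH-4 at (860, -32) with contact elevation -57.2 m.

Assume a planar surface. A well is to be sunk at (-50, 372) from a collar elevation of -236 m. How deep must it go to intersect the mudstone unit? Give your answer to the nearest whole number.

47 m

Two edge vectors: DH-2→DH-3 = (643, 134, -371), DH-2→DH-4 = (454, -50, -79.1).
Normal n = (DH-2→DH-3) × (DH-2→DH-4) = (-29149.4, -117572.7, -92986).
So ∂z/∂x = −n_x/n_z = −0.31348 and ∂z/∂y = −n_y/n_z = −1.26441.
Intercept c from DH-2: 21.9 + 127.27 + 22.76 = 171.93.
At (-50, 372): z_contact = 15.7 − 470.4 + 171.93 = -282.8 m.
Depth below ground = -236 − (-282.8) = 47 m.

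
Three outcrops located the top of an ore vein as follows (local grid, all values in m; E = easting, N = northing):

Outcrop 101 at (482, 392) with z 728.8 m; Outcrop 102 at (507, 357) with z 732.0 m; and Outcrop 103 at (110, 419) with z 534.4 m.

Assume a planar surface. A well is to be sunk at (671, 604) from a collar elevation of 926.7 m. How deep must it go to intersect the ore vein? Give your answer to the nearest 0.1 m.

Two edge vectors: Outcrop 101→Outcrop 102 = (25, -35, 3.2), Outcrop 101→Outcrop 103 = (-372, 27, -194.4).
Normal n = (Outcrop 101→Outcrop 102) × (Outcrop 101→Outcrop 103) = (6717.6, 3669.6, -12345).
So ∂z/∂E = −n_x/n_z = 0.54416 and ∂z/∂N = −n_y/n_z = 0.29725.
Intercept c from Outcrop 101: 728.8 − 262.28 − 116.52 = 349.99.
At (671, 604): z_contact = 365.13 + 179.54 + 349.99 = 894.66 m.
Depth below ground = 926.7 − 894.66 = 32.0 m.

32.0 m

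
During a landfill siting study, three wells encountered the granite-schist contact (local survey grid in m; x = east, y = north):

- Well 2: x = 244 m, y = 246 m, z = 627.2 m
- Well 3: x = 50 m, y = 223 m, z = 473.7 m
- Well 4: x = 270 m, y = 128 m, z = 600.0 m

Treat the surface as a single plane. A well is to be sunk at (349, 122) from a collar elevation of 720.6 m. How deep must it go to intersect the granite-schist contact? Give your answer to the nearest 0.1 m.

64.2 m

Two edge vectors: Well 2→Well 3 = (-194, -23, -153.5), Well 2→Well 4 = (26, -118, -27.2).
Normal n = (Well 2→Well 3) × (Well 2→Well 4) = (-17487.4, -9267.8, 23490).
So ∂z/∂x = −n_x/n_z = 0.74446 and ∂z/∂y = −n_y/n_z = 0.39454.
Intercept c from Well 2: 627.2 − 181.65 − 97.06 = 348.49.
At (349, 122): z_contact = 259.82 + 48.13 + 348.49 = 656.45 m.
Depth below ground = 720.6 − 656.45 = 64.2 m.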